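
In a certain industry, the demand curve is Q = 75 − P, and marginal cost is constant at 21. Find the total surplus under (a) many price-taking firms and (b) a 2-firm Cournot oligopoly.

Inverting demand: P = 75 − Q.
Under competition P = MC = 21, so Q = (75 − 21)/1 = 54.
CS = ½·(75 − 21)·54 = 1458; PS = (21 − 21)·54 = 0; TS = 1458.
In a 2-firm Cournot equilibrium, symmetry and the first-order condition give q = (75 − 21)/(3) = 18. So Q = 36 and P = 39.
CS = ½·(75 − 39)·36 = 648; PS = (39 − 21)·36 = 648; TS = 1296.

Competition: TS = 1458; Cournot: TS = 1296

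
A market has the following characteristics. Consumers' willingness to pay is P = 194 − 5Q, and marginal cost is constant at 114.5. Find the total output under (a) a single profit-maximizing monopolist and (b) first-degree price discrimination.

Monopoly: Q = 7.95; Perfect PD: Q = 15.9

Monopoly sets MR = MC: 194 − 10Q = 114.5 ⇒ Q = 7.95, P = 194 − 5·7.95 = 154.25.
A perfectly discriminating monopolist sells every unit with P(Q) ≥ MC(Q), so output equals the competitive quantity Q = 15.9. Each buyer pays their reservation price, so CS = 0 and the firm captures all surplus.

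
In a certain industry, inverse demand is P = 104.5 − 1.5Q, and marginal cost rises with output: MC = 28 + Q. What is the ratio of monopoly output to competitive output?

Q_m/Q_c = 0.625

Monopoly sets MR = MC: 104.5 − 3Q = 28 + Q ⇒ Q = 19.125, P = 104.5 − 1.5·19.125 = 1213/16.
Under competition P = MC: 104.5 − 1.5Q = 28 + Q ⇒ Q = 30.6, P = 58.6.
Ratio Q_m/Q_c = 19.125/30.6 = 0.625.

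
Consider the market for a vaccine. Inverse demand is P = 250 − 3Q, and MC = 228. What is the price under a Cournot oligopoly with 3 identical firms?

P = 233.5

With 3 symmetric Cournot firms, each firm's FOC gives 250 − 12q = 228, so q = 11/6, Q = 3·11/6 = 5.5, and P = 233.5.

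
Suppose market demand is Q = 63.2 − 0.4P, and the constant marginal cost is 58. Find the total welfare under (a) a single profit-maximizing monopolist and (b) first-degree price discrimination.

Monopoly: TS = 1500; Perfect PD: TS = 2000

Inverting demand: P = 158 − 2.5Q.
Monopoly sets MR = MC: 158 − 5Q = 58 ⇒ Q = 20, P = 158 − 2.5·20 = 108.
CS = ½·(158 − 108)·20 = 500; PS = (108 − 58)·20 = 1000; TS = 1500.
Under first-degree price discrimination the firm charges each unit its demand price and produces up to where P = MC, i.e. Q = 40. Consumer surplus is zero; producer surplus equals total surplus.
TS = 2000 (equal to competitive TS).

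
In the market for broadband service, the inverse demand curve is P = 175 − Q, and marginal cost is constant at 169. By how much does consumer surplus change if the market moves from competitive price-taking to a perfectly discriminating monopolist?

CS falls by 18

Competitive firms price at marginal cost: P = 169, giving Q = 6.
CS = ½·(175 − 169)·6 = 18.
A perfectly discriminating monopolist sells every unit with P(Q) ≥ MC(Q), so output equals the competitive quantity Q = 6. Each buyer pays their reservation price, so CS = 0 and the firm captures all surplus.
CS = 0.
Change in consumer surplus: 0 − 18 = −18.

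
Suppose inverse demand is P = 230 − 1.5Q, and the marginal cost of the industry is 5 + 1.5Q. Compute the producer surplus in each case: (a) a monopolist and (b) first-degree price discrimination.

Monopoly: PS = 5625; Perfect PD: PS = 8437.5

A monopolist chooses Q where MR = MC. MR = 230 − 3Q; setting this equal to 5 + 1.5Q gives Q = 50 and P = 155.
PS = P·Q − VC(Q) = 155·50 − (5·50 + ½·1.5·50²) = 5625.
With perfect price discrimination, output is the efficient level Q = 75 (where demand meets MC), but every buyer pays their willingness to pay: CS = 0 and PS = total surplus.
PS = ½·(230 − 5)·75 = 8437.5.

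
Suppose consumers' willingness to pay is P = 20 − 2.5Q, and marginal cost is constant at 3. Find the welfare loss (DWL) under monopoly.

DWL = 14.45

Competitive firms price at marginal cost: P = 3, giving Q = 6.8.
Monopoly sets MR = MC: 20 − 5Q = 3 ⇒ Q = 3.4, P = 20 − 2.5·3.4 = 11.5.
DWL is the triangle between Q = 3.4 and Q = 6.8: ½·(6.8 − 3.4)·(11.5 − 3) = 14.45.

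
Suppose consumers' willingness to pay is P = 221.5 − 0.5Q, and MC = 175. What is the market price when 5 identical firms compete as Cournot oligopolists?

P = 182.75

Cournot with 5 identical firms: the symmetric best-response condition is 221.5 − 3q = 175. Each firm produces q = 15.5, total output Q = 77.5, price P = 182.75.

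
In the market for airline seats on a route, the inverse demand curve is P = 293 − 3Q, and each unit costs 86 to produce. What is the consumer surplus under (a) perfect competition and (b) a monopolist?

Competitive firms price at marginal cost: P = 86, giving Q = 69.
CS = ½·(293 − 86)·69 = 7141.5.
Monopoly sets MR = MC: 293 − 6Q = 86 ⇒ Q = 34.5, P = 293 − 3·34.5 = 189.5.
CS = ½·(293 − 189.5)·34.5 = 1785.375.

Competition: CS = 7141.5; Monopoly: CS = 1785.375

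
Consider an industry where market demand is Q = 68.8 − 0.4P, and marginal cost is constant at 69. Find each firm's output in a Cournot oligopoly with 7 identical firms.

q_i = 5.15

Inverting demand: P = 172 − 2.5Q.
In a 7-firm Cournot equilibrium, symmetry and the first-order condition give q = (172 − 69)/(20) = 5.15. So Q = 36.05 and P = 81.875.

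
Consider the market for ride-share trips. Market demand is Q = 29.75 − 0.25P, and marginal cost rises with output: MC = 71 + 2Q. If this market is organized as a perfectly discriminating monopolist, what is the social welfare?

TS = 192

Inverting demand: P = 119 − 4Q.
With perfect price discrimination, output is the efficient level Q = 8 (where demand meets MC), but every buyer pays their willingness to pay: CS = 0 and PS = total surplus.
TS = 192 (equal to competitive TS).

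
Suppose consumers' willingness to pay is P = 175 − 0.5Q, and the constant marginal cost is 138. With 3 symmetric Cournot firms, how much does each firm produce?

q_i = 18.5

Cournot with 3 identical firms: the symmetric best-response condition is 175 − 2q = 138. Each firm produces q = 18.5, total output Q = 55.5, price P = 147.25.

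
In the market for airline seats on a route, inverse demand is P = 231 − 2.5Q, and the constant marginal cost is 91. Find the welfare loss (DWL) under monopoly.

Under competition P = MC = 91, so Q = (231 − 91)/2.5 = 56.
The monopolist equates marginal revenue to marginal cost: 231 − 5Q = 91, so Q = 28. From demand, P = 161.
DWL is the triangle between Q = 28 and Q = 56: ½·(56 − 28)·(161 − 91) = 980.

DWL = 980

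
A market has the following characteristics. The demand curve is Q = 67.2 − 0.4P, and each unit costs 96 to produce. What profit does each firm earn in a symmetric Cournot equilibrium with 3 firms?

π_i = 129.6

Inverting demand: P = 168 − 2.5Q.
With 3 symmetric Cournot firms, each firm's FOC gives 168 − 10q = 96, so q = 7.2, Q = 3·7.2 = 21.6, and P = 114.
Each firm's profit = (114 − 96)·7.2 = 129.6.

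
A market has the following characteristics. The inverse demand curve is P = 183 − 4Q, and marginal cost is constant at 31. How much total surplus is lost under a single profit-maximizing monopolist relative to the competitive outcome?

Competitive firms price at marginal cost: P = 31, giving Q = 38.
The monopolist equates marginal revenue to marginal cost: 183 − 8Q = 31, so Q = 19. From demand, P = 107.
DWL is the triangle between Q = 19 and Q = 38: ½·(38 − 19)·(107 − 31) = 722.

DWL = 722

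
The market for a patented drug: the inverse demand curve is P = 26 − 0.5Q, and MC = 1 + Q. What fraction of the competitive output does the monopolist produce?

The monopolist equates marginal revenue to marginal cost: 26 − Q = 1 + Q, so Q = 12.5. From demand, P = 19.75.
Under competition P = MC: 26 − 0.5Q = 1 + Q ⇒ Q = 50/3, P = 53/3.
Ratio Q_m/Q_c = 12.5/(50/3) = 0.75.

Q_m/Q_c = 0.75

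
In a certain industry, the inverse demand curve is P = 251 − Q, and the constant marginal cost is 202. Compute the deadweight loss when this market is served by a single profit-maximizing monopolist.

Under competition P = MC = 202, so Q = (251 − 202)/1 = 49.
A monopolist chooses Q where MR = MC. MR = 251 − 2Q; setting this equal to 202 gives Q = 24.5 and P = 226.5.
DWL is the triangle between Q = 24.5 and Q = 49: ½·(49 − 24.5)·(226.5 − 202) = 300.125.

DWL = 300.125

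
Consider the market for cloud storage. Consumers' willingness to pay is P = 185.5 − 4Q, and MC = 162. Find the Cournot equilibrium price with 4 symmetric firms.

With 4 symmetric Cournot firms, each firm's FOC gives 185.5 − 20q = 162, so q = 1.175, Q = 4·1.175 = 4.7, and P = 166.7.

P = 166.7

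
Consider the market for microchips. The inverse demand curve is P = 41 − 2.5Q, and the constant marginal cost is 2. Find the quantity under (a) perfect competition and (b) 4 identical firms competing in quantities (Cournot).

Competition: Q = 15.6; Cournot: Q = 12.48

Perfect competition: P = MC = 2, so 41 − 2.5Q = 2 and Q = 15.6.
Cournot with 4 identical firms: the symmetric best-response condition is 41 − 12.5q = 2. Each firm produces q = 3.12, total output Q = 12.48, price P = 9.8.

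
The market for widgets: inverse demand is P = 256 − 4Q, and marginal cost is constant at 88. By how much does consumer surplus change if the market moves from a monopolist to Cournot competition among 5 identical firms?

Monopoly sets MR = MC: 256 − 8Q = 88 ⇒ Q = 21, P = 256 − 4·21 = 172.
CS = ½·(256 − 172)·21 = 882.
With 5 symmetric Cournot firms, each firm's FOC gives 256 − 24q = 88, so q = 7, Q = 5·7 = 35, and P = 116.
CS = ½·(256 − 116)·35 = 2450.
Change in consumer surplus: 2450 − 882 = 1568.

Consumer surplus rises by 1568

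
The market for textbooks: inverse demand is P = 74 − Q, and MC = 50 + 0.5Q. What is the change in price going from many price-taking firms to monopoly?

P rises by 6.4

Competitive equilibrium sets price equal to marginal cost: 74 − Q = 50 + 0.5Q, so Q = 16 and P = 58.
The monopolist equates marginal revenue to marginal cost: 74 − 2Q = 50 + 0.5Q, so Q = 9.6. From demand, P = 64.4.
Change in price: 64.4 − 58 = 6.4.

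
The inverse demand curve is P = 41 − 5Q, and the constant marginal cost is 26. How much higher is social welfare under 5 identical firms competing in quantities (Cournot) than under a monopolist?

TS rises by 5

A monopolist chooses Q where MR = MC. MR = 41 − 10Q; setting this equal to 26 gives Q = 1.5 and P = 33.5.
CS = ½·(41 − 33.5)·1.5 = 5.625; PS = (33.5 − 26)·1.5 = 11.25; TS = 16.875.
Cournot with 5 identical firms: the symmetric best-response condition is 41 − 30q = 26. Each firm produces q = 0.5, total output Q = 2.5, price P = 28.5.
CS = ½·(41 − 28.5)·2.5 = 15.625; PS = (28.5 − 26)·2.5 = 6.25; TS = 21.875.
Change in social welfare: 21.875 − 16.875 = 5.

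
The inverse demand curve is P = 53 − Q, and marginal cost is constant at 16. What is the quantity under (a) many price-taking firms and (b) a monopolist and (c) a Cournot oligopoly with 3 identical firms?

Competitive firms price at marginal cost: P = 16, giving Q = 37.
A monopolist chooses Q where MR = MC. MR = 53 − 2Q; setting this equal to 16 gives Q = 18.5 and P = 34.5.
In a 3-firm Cournot equilibrium, symmetry and the first-order condition give q = (53 − 16)/(4) = 9.25. So Q = 27.75 and P = 25.25.

Competition: Q = 37; Monopoly: Q = 18.5; Cournot: Q = 27.75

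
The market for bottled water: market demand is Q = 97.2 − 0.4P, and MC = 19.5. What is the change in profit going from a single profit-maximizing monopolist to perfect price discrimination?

Inverting demand: P = 243 − 2.5Q.
Monopoly sets MR = MC: 243 − 5Q = 19.5 ⇒ Q = 44.7, P = 243 − 2.5·44.7 = 131.25.
Profit = (131.25 − 19.5)·44.7 = 4995.225.
Under first-degree price discrimination the firm charges each unit its demand price and produces up to where P = MC, i.e. Q = 89.4. Consumer surplus is zero; producer surplus equals total surplus.
PS equals the full surplus area, 9990.45. Profit = 9990.45 = 9990.45.
Change in profit: 9990.45 − 4995.225 = 4995.225.

π rises by 4995.225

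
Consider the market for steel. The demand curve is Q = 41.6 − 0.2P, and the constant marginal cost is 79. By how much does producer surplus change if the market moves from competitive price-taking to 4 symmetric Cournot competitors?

PS rises by 532.512

Inverting demand: P = 208 − 5Q.
Under competition P = MC = 79, so Q = (208 − 79)/5 = 25.8.
PS = (79 − 79)·25.8 = 0.
In a 4-firm Cournot equilibrium, symmetry and the first-order condition give q = (208 − 79)/(25) = 5.16. So Q = 20.64 and P = 104.8.
PS = (104.8 − 79)·20.64 = 532.512.
Change in producer surplus: 532.512 − 0 = 532.512.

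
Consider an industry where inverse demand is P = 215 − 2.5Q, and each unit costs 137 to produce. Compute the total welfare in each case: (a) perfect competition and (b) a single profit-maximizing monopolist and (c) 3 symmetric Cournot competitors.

Under competition P = MC = 137, so Q = (215 − 137)/2.5 = 31.2.
CS = ½·(215 − 137)·31.2 = 1216.8; PS = (137 − 137)·31.2 = 0; TS = 1216.8.
Monopoly sets MR = MC: 215 − 5Q = 137 ⇒ Q = 15.6, P = 215 − 2.5·15.6 = 176.
CS = ½·(215 − 176)·15.6 = 304.2; PS = (176 − 137)·15.6 = 608.4; TS = 912.6.
Cournot with 3 identical firms: the symmetric best-response condition is 215 − 10q = 137. Each firm produces q = 7.8, total output Q = 23.4, price P = 156.5.
CS = ½·(215 − 156.5)·23.4 = 684.45; PS = (156.5 − 137)·23.4 = 456.3; TS = 1140.75.

Competition: TS = 1216.8; Monopoly: TS = 912.6; Cournot: TS = 1140.75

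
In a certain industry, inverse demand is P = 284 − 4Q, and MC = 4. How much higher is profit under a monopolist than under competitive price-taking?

Perfect competition: P = MC = 4, so 284 − 4Q = 4 and Q = 70.
Profit = (4 − 4)·70 = 0.
A monopolist chooses Q where MR = MC. MR = 284 − 8Q; setting this equal to 4 gives Q = 35 and P = 144.
Profit = (144 − 4)·35 = 4900.
Change in profit: 4900 − 0 = 4900.

π rises by 4900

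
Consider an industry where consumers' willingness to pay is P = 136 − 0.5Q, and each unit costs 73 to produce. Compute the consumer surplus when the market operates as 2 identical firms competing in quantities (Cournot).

CS = 1764

In a 2-firm Cournot equilibrium, symmetry and the first-order condition give q = (136 − 73)/(1.5) = 42. So Q = 84 and P = 94.
CS = ½·(136 − 94)·84 = 1764.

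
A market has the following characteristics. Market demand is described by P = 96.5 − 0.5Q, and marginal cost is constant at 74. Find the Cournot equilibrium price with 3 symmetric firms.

In a 3-firm Cournot equilibrium, symmetry and the first-order condition give q = (96.5 − 74)/(2) = 11.25. So Q = 33.75 and P = 79.625.

P = 79.625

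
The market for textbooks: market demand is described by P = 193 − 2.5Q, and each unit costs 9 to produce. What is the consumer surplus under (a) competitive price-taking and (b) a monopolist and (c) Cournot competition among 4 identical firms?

Under competition P = MC = 9, so Q = (193 − 9)/2.5 = 73.6.
CS = ½·(193 − 9)·73.6 = 6771.2.
Monopoly sets MR = MC: 193 − 5Q = 9 ⇒ Q = 36.8, P = 193 − 2.5·36.8 = 101.
CS = ½·(193 − 101)·36.8 = 1692.8.
Cournot with 4 identical firms: the symmetric best-response condition is 193 − 12.5q = 9. Each firm produces q = 14.72, total output Q = 58.88, price P = 45.8.
CS = ½·(193 − 45.8)·58.88 = 4333.568.

Competition: CS = 6771.2; Monopoly: CS = 1692.8; Cournot: CS = 4333.568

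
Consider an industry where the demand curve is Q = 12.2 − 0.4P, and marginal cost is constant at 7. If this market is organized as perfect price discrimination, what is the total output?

Inverting demand: P = 30.5 − 2.5Q.
A perfectly discriminating monopolist sells every unit with P(Q) ≥ MC(Q), so output equals the competitive quantity Q = 9.4. Each buyer pays their reservation price, so CS = 0 and the firm captures all surplus.

Q = 9.4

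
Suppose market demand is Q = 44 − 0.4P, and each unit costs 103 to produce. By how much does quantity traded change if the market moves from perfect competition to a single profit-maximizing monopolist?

Inverting demand: P = 110 − 2.5Q.
Competitive firms price at marginal cost: P = 103, giving Q = 2.8.
A monopolist chooses Q where MR = MC. MR = 110 − 5Q; setting this equal to 103 gives Q = 1.4 and P = 106.5.
Change in quantity traded: 1.4 − 2.8 = −1.4.

Q falls by 1.4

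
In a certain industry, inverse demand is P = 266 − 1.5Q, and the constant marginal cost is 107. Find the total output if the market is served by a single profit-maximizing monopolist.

Monopoly sets MR = MC: 266 − 3Q = 107 ⇒ Q = 53, P = 266 − 1.5·53 = 186.5.

Q = 53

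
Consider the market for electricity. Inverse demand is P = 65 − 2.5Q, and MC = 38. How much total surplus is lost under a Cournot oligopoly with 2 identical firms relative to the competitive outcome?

Perfect competition: P = MC = 38, so 65 − 2.5Q = 38 and Q = 10.8.
Cournot with 2 identical firms: the symmetric best-response condition is 65 − 7.5q = 38. Each firm produces q = 3.6, total output Q = 7.2, price P = 47.
DWL is the triangle between Q = 7.2 and Q = 10.8: ½·(10.8 − 7.2)·(47 − 38) = 16.2.

DWL = 16.2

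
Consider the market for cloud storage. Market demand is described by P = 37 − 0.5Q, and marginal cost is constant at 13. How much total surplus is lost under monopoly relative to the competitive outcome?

DWL = 144

Competitive firms price at marginal cost: P = 13, giving Q = 48.
A monopolist chooses Q where MR = MC. MR = 37 − Q; setting this equal to 13 gives Q = 24 and P = 25.
DWL is the triangle between Q = 24 and Q = 48: ½·(48 − 24)·(25 − 13) = 144.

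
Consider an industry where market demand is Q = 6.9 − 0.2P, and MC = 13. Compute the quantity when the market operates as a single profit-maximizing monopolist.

Q = 2.15

Inverting demand: P = 34.5 − 5Q.
Monopoly sets MR = MC: 34.5 − 10Q = 13 ⇒ Q = 2.15, P = 34.5 − 5·2.15 = 23.75.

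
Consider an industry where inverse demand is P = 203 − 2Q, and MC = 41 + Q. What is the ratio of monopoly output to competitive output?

Q_m/Q_c = 0.6

The monopolist equates marginal revenue to marginal cost: 203 − 4Q = 41 + Q, so Q = 32.4. From demand, P = 138.2.
Under competition P = MC: 203 − 2Q = 41 + Q ⇒ Q = 54, P = 95.
Ratio Q_m/Q_c = 32.4/54 = 0.6.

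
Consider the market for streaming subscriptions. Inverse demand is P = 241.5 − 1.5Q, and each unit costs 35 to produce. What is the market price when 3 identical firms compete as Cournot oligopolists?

Cournot with 3 identical firms: the symmetric best-response condition is 241.5 − 6q = 35. Each firm produces q = 413/12, total output Q = 103.25, price P = 86.625.

P = 86.625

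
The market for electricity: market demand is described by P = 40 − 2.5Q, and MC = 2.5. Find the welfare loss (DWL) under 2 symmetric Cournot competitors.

Under competition P = MC = 2.5, so Q = (40 − 2.5)/2.5 = 15.
With 2 symmetric Cournot firms, each firm's FOC gives 40 − 7.5q = 2.5, so q = 5, Q = 2·5 = 10, and P = 15.
DWL is the triangle between Q = 10 and Q = 15: ½·(15 − 10)·(15 − 2.5) = 31.25.

DWL = 31.25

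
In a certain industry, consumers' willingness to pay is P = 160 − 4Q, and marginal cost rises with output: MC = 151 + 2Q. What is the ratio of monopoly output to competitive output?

Monopoly sets MR = MC: 160 − 8Q = 151 + 2Q ⇒ Q = 0.9, P = 160 − 4·0.9 = 156.4.
Competitive equilibrium sets price equal to marginal cost: 160 − 4Q = 151 + 2Q, so Q = 1.5 and P = 154.
Ratio Q_m/Q_c = 0.9/1.5 = 0.6.

Q_m/Q_c = 0.6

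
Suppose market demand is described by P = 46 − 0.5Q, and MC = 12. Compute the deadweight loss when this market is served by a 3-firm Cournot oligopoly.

Perfect competition: P = MC = 12, so 46 − 0.5Q = 12 and Q = 68.
In a 3-firm Cournot equilibrium, symmetry and the first-order condition give q = (46 − 12)/(2) = 17. So Q = 51 and P = 20.5.
DWL is the triangle between Q = 51 and Q = 68: ½·(68 − 51)·(20.5 − 12) = 72.25.

DWL = 72.25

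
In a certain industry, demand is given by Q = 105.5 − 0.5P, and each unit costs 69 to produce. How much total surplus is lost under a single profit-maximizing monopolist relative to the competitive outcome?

Inverting demand: P = 211 − 2Q.
Under competition P = MC = 69, so Q = (211 − 69)/2 = 71.
The monopolist equates marginal revenue to marginal cost: 211 − 4Q = 69, so Q = 35.5. From demand, P = 140.
DWL is the triangle between Q = 35.5 and Q = 71: ½·(71 − 35.5)·(140 − 69) = 1260.25.

DWL = 1260.25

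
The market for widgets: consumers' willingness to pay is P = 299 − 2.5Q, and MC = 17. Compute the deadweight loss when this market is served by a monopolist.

Competitive firms price at marginal cost: P = 17, giving Q = 112.8.
A monopolist chooses Q where MR = MC. MR = 299 − 5Q; setting this equal to 17 gives Q = 56.4 and P = 158.
DWL is the triangle between Q = 56.4 and Q = 112.8: ½·(112.8 − 56.4)·(158 − 17) = 3976.2.

DWL = 3976.2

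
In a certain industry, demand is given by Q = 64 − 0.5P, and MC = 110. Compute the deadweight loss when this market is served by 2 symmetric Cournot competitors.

Inverting demand: P = 128 − 2Q.
Under competition P = MC = 110, so Q = (128 − 110)/2 = 9.
In a 2-firm Cournot equilibrium, symmetry and the first-order condition give q = (128 − 110)/(6) = 3. So Q = 6 and P = 116.
DWL is the triangle between Q = 6 and Q = 9: ½·(9 − 6)·(116 − 110) = 9.

DWL = 9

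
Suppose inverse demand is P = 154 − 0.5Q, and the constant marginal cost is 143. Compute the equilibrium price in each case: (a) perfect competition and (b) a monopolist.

Competition: P = 143; Monopoly: P = 148.5

Under competition P = MC = 143, so Q = (154 − 143)/0.5 = 22.
The monopolist equates marginal revenue to marginal cost: 154 − Q = 143, so Q = 11. From demand, P = 148.5.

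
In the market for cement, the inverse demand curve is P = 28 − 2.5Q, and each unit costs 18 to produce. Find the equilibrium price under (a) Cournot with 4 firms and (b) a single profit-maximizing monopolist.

Cournot with 4 identical firms: the symmetric best-response condition is 28 − 12.5q = 18. Each firm produces q = 0.8, total output Q = 3.2, price P = 20.
Monopoly sets MR = MC: 28 − 5Q = 18 ⇒ Q = 2, P = 28 − 2.5·2 = 23.

Cournot: P = 20; Monopoly: P = 23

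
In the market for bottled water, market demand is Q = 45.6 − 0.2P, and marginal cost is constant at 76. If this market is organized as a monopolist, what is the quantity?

Inverting demand: P = 228 − 5Q.
The monopolist equates marginal revenue to marginal cost: 228 − 10Q = 76, so Q = 15.2. From demand, P = 152.

Q = 15.2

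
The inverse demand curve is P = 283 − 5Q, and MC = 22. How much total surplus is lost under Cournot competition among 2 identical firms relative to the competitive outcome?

DWL = 756.9

Perfect competition: P = MC = 22, so 283 − 5Q = 22 and Q = 52.2.
With 2 symmetric Cournot firms, each firm's FOC gives 283 − 15q = 22, so q = 17.4, Q = 2·17.4 = 34.8, and P = 109.
DWL is the triangle between Q = 34.8 and Q = 52.2: ½·(52.2 − 34.8)·(109 − 22) = 756.9.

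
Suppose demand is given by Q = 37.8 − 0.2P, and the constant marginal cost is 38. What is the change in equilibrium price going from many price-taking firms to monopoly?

Inverting demand: P = 189 − 5Q.
Under competition P = MC = 38, so Q = (189 − 38)/5 = 30.2.
Monopoly sets MR = MC: 189 − 10Q = 38 ⇒ Q = 15.1, P = 189 − 5·15.1 = 113.5.
Change in equilibrium price: 113.5 − 38 = 75.5.

P rises by 75.5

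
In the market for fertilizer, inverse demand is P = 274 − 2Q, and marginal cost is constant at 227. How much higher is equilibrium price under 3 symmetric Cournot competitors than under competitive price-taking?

Equilibrium price rises by 11.75

Perfect competition: P = MC = 227, so 274 − 2Q = 227 and Q = 23.5.
With 3 symmetric Cournot firms, each firm's FOC gives 274 − 8q = 227, so q = 5.875, Q = 3·5.875 = 17.625, and P = 238.75.
Change in equilibrium price: 238.75 − 227 = 11.75.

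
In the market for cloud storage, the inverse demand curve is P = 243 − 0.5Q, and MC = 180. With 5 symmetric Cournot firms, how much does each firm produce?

In a 5-firm Cournot equilibrium, symmetry and the first-order condition give q = (243 − 180)/(3) = 21. So Q = 105 and P = 190.5.

q_i = 21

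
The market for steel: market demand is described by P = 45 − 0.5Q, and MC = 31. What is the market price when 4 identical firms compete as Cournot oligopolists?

Cournot with 4 identical firms: the symmetric best-response condition is 45 − 2.5q = 31. Each firm produces q = 5.6, total output Q = 22.4, price P = 33.8.

P = 33.8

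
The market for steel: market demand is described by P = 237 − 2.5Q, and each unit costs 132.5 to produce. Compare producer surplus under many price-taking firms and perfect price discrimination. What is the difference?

Perfect competition: P = MC = 132.5, so 237 − 2.5Q = 132.5 and Q = 41.8.
PS = (132.5 − 132.5)·41.8 = 0.
A perfectly discriminating monopolist sells every unit with P(Q) ≥ MC(Q), so output equals the competitive quantity Q = 41.8. Each buyer pays their reservation price, so CS = 0 and the firm captures all surplus.
PS = ½·(237 − 132.5)·41.8 = 2184.05.
Change in producer surplus: 2184.05 − 0 = 2184.05.

Producer surplus rises by 2184.05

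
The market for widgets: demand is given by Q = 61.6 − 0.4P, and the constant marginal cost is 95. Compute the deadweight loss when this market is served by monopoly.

Inverting demand: P = 154 − 2.5Q.
Under competition P = MC = 95, so Q = (154 − 95)/2.5 = 23.6.
The monopolist equates marginal revenue to marginal cost: 154 − 5Q = 95, so Q = 11.8. From demand, P = 124.5.
DWL is the triangle between Q = 11.8 and Q = 23.6: ½·(23.6 − 11.8)·(124.5 − 95) = 174.05.

DWL = 174.05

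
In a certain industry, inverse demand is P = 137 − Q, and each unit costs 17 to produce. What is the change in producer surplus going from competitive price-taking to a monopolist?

Perfect competition: P = MC = 17, so 137 − Q = 17 and Q = 120.
PS = (17 − 17)·120 = 0.
The monopolist equates marginal revenue to marginal cost: 137 − 2Q = 17, so Q = 60. From demand, P = 77.
PS = (77 − 17)·60 = 3600.
Change in producer surplus: 3600 − 0 = 3600.

PS rises by 3600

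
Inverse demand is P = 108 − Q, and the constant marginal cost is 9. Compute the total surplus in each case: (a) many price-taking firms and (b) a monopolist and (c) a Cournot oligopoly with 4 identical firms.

Competition: TS = 4900.5; Monopoly: TS = 3675.375; Cournot: TS = 4704.48

Competitive firms price at marginal cost: P = 9, giving Q = 99.
CS = ½·(108 − 9)·99 = 4900.5; PS = (9 − 9)·99 = 0; TS = 4900.5.
Monopoly sets MR = MC: 108 − 2Q = 9 ⇒ Q = 49.5, P = 108 − 49.5 = 58.5.
CS = ½·(108 − 58.5)·49.5 = 1225.125; PS = (58.5 − 9)·49.5 = 2450.25; TS = 3675.375.
In a 4-firm Cournot equilibrium, symmetry and the first-order condition give q = (108 − 9)/(5) = 19.8. So Q = 79.2 and P = 28.8.
CS = ½·(108 − 28.8)·79.2 = 3136.32; PS = (28.8 − 9)·79.2 = 1568.16; TS = 4704.48.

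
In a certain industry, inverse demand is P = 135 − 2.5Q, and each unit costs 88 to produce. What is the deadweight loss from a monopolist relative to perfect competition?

Perfect competition: P = MC = 88, so 135 − 2.5Q = 88 and Q = 18.8.
The monopolist equates marginal revenue to marginal cost: 135 − 5Q = 88, so Q = 9.4. From demand, P = 111.5.
DWL is the triangle between Q = 9.4 and Q = 18.8: ½·(18.8 − 9.4)·(111.5 − 88) = 110.45.

DWL = 110.45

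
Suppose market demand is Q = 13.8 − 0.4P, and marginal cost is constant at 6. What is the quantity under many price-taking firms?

Inverting demand: P = 34.5 − 2.5Q.
Under competition P = MC = 6, so Q = (34.5 − 6)/2.5 = 11.4.

Q = 11.4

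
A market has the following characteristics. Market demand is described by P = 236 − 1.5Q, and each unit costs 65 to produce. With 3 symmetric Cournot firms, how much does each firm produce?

q_i = 28.5

In a 3-firm Cournot equilibrium, symmetry and the first-order condition give q = (236 − 65)/(6) = 28.5. So Q = 85.5 and P = 107.75.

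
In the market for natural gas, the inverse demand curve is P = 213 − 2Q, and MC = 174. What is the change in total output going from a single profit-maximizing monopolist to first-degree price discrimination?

A monopolist chooses Q where MR = MC. MR = 213 − 4Q; setting this equal to 174 gives Q = 9.75 and P = 193.5.
A perfectly discriminating monopolist sells every unit with P(Q) ≥ MC(Q), so output equals the competitive quantity Q = 19.5. Each buyer pays their reservation price, so CS = 0 and the firm captures all surplus.
Change in total output: 19.5 − 9.75 = 9.75.

Q rises by 9.75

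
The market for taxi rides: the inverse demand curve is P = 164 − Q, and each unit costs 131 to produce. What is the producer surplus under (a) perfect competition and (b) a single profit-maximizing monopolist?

Competition: PS = 0; Monopoly: PS = 272.25

Perfect competition: P = MC = 131, so 164 − Q = 131 and Q = 33.
PS = (131 − 131)·33 = 0.
Monopoly sets MR = MC: 164 − 2Q = 131 ⇒ Q = 16.5, P = 164 − 16.5 = 147.5.
PS = (147.5 − 131)·16.5 = 272.25.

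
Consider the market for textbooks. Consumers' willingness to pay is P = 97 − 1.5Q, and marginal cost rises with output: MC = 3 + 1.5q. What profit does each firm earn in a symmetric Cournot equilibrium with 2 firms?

With 2 symmetric Cournot firms, each firm's FOC gives 97 − 4.5q = 3 + 1.5q, so q = 47/3, Q = 2·47/3 = 94/3, and P = 50.
Each firm's profit = 50·47/3 − (3·47/3 + ½·1.5·(47/3)²) = 552.25.

π_i = 552.25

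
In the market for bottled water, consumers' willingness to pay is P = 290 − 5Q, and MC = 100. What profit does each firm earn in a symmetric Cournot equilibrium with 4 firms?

π_i = 288.8

Cournot with 4 identical firms: the symmetric best-response condition is 290 − 25q = 100. Each firm produces q = 7.6, total output Q = 30.4, price P = 138.
Each firm's profit = (138 − 100)·7.6 = 288.8.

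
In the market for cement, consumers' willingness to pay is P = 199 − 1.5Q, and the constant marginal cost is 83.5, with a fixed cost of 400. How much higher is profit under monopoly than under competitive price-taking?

Perfect competition: P = MC = 83.5, so 199 − 1.5Q = 83.5 and Q = 77.
Profit = (83.5 − 83.5)·77 − 400 = −400.
The monopolist equates marginal revenue to marginal cost: 199 − 3Q = 83.5, so Q = 38.5. From demand, P = 141.25.
Profit = (141.25 − 83.5)·38.5 − 400 = 1823.375.
Change in profit: 1823.375 − −400 = 2223.375.

π rises by 2223.375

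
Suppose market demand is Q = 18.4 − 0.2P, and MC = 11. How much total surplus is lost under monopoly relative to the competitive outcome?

Inverting demand: P = 92 − 5Q.
Under competition P = MC = 11, so Q = (92 − 11)/5 = 16.2.
A monopolist chooses Q where MR = MC. MR = 92 − 10Q; setting this equal to 11 gives Q = 8.1 and P = 51.5.
DWL is the triangle between Q = 8.1 and Q = 16.2: ½·(16.2 − 8.1)·(51.5 − 11) = 164.025.

DWL = 164.025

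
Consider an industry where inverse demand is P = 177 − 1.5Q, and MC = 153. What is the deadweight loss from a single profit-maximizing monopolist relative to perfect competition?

Perfect competition: P = MC = 153, so 177 − 1.5Q = 153 and Q = 16.
The monopolist equates marginal revenue to marginal cost: 177 − 3Q = 153, so Q = 8. From demand, P = 165.
DWL is the triangle between Q = 8 and Q = 16: ½·(16 − 8)·(165 − 153) = 48.

DWL = 48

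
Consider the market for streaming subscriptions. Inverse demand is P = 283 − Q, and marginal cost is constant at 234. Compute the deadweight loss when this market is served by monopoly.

DWL = 300.125

Under competition P = MC = 234, so Q = (283 − 234)/1 = 49.
A monopolist chooses Q where MR = MC. MR = 283 − 2Q; setting this equal to 234 gives Q = 24.5 and P = 258.5.
DWL is the triangle between Q = 24.5 and Q = 49: ½·(49 − 24.5)·(258.5 − 234) = 300.125.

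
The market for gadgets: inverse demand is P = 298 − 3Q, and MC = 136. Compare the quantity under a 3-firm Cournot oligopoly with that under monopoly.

Cournot: Q = 40.5; Monopoly: Q = 27

With 3 symmetric Cournot firms, each firm's FOC gives 298 − 12q = 136, so q = 13.5, Q = 3·13.5 = 40.5, and P = 176.5.
A monopolist chooses Q where MR = MC. MR = 298 − 6Q; setting this equal to 136 gives Q = 27 and P = 217.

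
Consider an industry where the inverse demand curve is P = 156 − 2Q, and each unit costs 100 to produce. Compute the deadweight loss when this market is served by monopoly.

Under competition P = MC = 100, so Q = (156 − 100)/2 = 28.
A monopolist chooses Q where MR = MC. MR = 156 − 4Q; setting this equal to 100 gives Q = 14 and P = 128.
DWL is the triangle between Q = 14 and Q = 28: ½·(28 − 14)·(128 − 100) = 196.

DWL = 196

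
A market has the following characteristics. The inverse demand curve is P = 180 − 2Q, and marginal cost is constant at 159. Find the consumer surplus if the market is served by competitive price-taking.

Perfect competition: P = MC = 159, so 180 − 2Q = 159 and Q = 10.5.
CS = ½·(180 − 159)·10.5 = 110.25.

CS = 110.25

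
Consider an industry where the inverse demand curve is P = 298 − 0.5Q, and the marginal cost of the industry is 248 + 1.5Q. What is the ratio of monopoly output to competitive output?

Q_m/Q_c = 0.8

The monopolist equates marginal revenue to marginal cost: 298 − Q = 248 + 1.5Q, so Q = 20. From demand, P = 288.
Under competition P = MC: 298 − 0.5Q = 248 + 1.5Q ⇒ Q = 25, P = 285.5.
Ratio Q_m/Q_c = 20/25 = 0.8.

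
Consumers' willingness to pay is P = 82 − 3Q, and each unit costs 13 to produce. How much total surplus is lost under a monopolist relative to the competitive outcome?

DWL = 198.375

Perfect competition: P = MC = 13, so 82 − 3Q = 13 and Q = 23.
A monopolist chooses Q where MR = MC. MR = 82 − 6Q; setting this equal to 13 gives Q = 11.5 and P = 47.5.
DWL is the triangle between Q = 11.5 and Q = 23: ½·(23 − 11.5)·(47.5 − 13) = 198.375.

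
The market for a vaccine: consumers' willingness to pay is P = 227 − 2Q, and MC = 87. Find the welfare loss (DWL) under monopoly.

Perfect competition: P = MC = 87, so 227 − 2Q = 87 and Q = 70.
Monopoly sets MR = MC: 227 − 4Q = 87 ⇒ Q = 35, P = 227 − 2·35 = 157.
DWL is the triangle between Q = 35 and Q = 70: ½·(70 − 35)·(157 − 87) = 1225.

DWL = 1225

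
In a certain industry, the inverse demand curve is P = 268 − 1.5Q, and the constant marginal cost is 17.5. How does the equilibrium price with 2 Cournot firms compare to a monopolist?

Cournot: P = 101; Monopoly: P = 142.75

With 2 symmetric Cournot firms, each firm's FOC gives 268 − 4.5q = 17.5, so q = 167/3, Q = 2·167/3 = 334/3, and P = 101.
Monopoly sets MR = MC: 268 − 3Q = 17.5 ⇒ Q = 83.5, P = 268 − 1.5·83.5 = 142.75.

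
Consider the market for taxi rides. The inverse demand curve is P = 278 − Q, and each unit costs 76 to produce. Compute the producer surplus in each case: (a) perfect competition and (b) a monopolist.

Competition: PS = 0; Monopoly: PS = 10201

Perfect competition: P = MC = 76, so 278 − Q = 76 and Q = 202.
PS = (76 − 76)·202 = 0.
A monopolist chooses Q where MR = MC. MR = 278 − 2Q; setting this equal to 76 gives Q = 101 and P = 177.
PS = (177 − 76)·101 = 10201.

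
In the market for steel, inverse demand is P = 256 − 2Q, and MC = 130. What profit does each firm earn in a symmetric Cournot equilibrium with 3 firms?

Cournot with 3 identical firms: the symmetric best-response condition is 256 − 8q = 130. Each firm produces q = 15.75, total output Q = 47.25, price P = 161.5.
Each firm's profit = (161.5 − 130)·15.75 = 496.125.

π_i = 496.125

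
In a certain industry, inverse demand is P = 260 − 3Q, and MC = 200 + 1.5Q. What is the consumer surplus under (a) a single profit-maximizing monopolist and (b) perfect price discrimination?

Monopoly sets MR = MC: 260 − 6Q = 200 + 1.5Q ⇒ Q = 8, P = 260 − 3·8 = 236.
CS = ½·(260 − 236)·8 = 96.
With perfect price discrimination, output is the efficient level Q = 40/3 (where demand meets MC), but every buyer pays their willingness to pay: CS = 0 and PS = total surplus.
CS = 0.

Monopoly: CS = 96; Perfect PD: CS = 0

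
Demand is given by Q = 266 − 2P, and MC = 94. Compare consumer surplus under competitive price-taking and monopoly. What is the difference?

Consumer surplus falls by 1140.75

Inverting demand: P = 133 − 0.5Q.
Under competition P = MC = 94, so Q = (133 − 94)/0.5 = 78.
CS = ½·(133 − 94)·78 = 1521.
Monopoly sets MR = MC: 133 − Q = 94 ⇒ Q = 39, P = 133 − 0.5·39 = 113.5.
CS = ½·(133 − 113.5)·39 = 380.25.
Change in consumer surplus: 380.25 − 1521 = −1140.75.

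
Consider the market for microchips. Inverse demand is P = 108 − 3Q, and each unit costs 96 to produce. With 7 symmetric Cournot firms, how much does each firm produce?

q_i = 0.5

In a 7-firm Cournot equilibrium, symmetry and the first-order condition give q = (108 − 96)/(24) = 0.5. So Q = 3.5 and P = 97.5.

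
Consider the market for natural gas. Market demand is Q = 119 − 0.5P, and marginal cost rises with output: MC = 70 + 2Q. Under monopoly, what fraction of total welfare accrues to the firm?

Inverting demand: P = 238 − 2Q.
A monopolist chooses Q where MR = MC. MR = 238 − 4Q; setting this equal to 70 + 2Q gives Q = 28 and P = 182.
CS = ½·(238 − 182)·28 = 784.
PS = P·Q − VC(Q) = 182·28 − (70·28 + ½·2·28²) = 2352.
Share captured = PS/TS = 2352/3136 = 0.75.

PS/TS = 0.75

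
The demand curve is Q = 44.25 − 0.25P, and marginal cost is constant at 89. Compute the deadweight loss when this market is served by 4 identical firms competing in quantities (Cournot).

Inverting demand: P = 177 − 4Q.
Perfect competition: P = MC = 89, so 177 − 4Q = 89 and Q = 22.
In a 4-firm Cournot equilibrium, symmetry and the first-order condition give q = (177 − 89)/(20) = 4.4. So Q = 17.6 and P = 106.6.
DWL is the triangle between Q = 17.6 and Q = 22: ½·(22 − 17.6)·(106.6 − 89) = 38.72.

DWL = 38.72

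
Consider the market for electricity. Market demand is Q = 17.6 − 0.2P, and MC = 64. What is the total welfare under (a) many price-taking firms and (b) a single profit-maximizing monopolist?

Inverting demand: P = 88 − 5Q.
Perfect competition: P = MC = 64, so 88 − 5Q = 64 and Q = 4.8.
CS = ½·(88 − 64)·4.8 = 57.6; PS = (64 − 64)·4.8 = 0; TS = 57.6.
Monopoly sets MR = MC: 88 − 10Q = 64 ⇒ Q = 2.4, P = 88 − 5·2.4 = 76.
CS = ½·(88 − 76)·2.4 = 14.4; PS = (76 − 64)·2.4 = 28.8; TS = 43.2.

Competition: TS = 57.6; Monopoly: TS = 43.2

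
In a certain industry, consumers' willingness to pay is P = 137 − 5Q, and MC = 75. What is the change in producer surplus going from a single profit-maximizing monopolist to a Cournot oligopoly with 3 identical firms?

Producer surplus falls by 48.05

Monopoly sets MR = MC: 137 − 10Q = 75 ⇒ Q = 6.2, P = 137 − 5·6.2 = 106.
PS = (106 − 75)·6.2 = 192.2.
In a 3-firm Cournot equilibrium, symmetry and the first-order condition give q = (137 − 75)/(20) = 3.1. So Q = 9.3 and P = 90.5.
PS = (90.5 − 75)·9.3 = 144.15.
Change in producer surplus: 144.15 − 192.2 = −48.05.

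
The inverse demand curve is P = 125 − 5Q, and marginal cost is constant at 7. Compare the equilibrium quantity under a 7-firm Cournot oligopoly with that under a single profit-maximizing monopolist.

Cournot: Q = 20.65; Monopoly: Q = 11.8

With 7 symmetric Cournot firms, each firm's FOC gives 125 − 40q = 7, so q = 2.95, Q = 7·2.95 = 20.65, and P = 21.75.
The monopolist equates marginal revenue to marginal cost: 125 − 10Q = 7, so Q = 11.8. From demand, P = 66.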